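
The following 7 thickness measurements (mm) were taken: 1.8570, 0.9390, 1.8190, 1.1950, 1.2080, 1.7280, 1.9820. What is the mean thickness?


Formula: Average = sum / n
Substituting: Average = 10.7280 / 7
Result: 1.5326 mm


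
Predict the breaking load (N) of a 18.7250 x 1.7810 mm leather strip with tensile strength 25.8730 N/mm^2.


Formula: F = TS * w * t
Substituting: F = 25.8730 * 18.7250 * 1.7810
Result: 862.8445 N


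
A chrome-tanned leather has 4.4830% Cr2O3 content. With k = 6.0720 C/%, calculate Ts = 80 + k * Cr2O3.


Formula: Ts = 80 + k * Cr2O3
Substituting: Ts = 80 + 6.0720 * 4.4830
Result: 107.2208 C


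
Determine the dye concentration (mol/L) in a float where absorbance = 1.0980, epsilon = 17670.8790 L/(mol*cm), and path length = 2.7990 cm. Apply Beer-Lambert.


Formula: c = A / (epsilon * l)
Substituting: c = 1.0980 / (17670.8790 * 2.7990)
Result: 2.2199e-05 mol/L


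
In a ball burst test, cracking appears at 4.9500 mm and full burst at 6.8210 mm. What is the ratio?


Formula: Ratio = crack / burst
Substituting: Ratio = 4.9500 / 6.8210
Result: 0.7257


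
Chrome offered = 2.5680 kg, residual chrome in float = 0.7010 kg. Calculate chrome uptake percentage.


Formula: Uptake = (offered - residual) / offered * 100
Substituting: Uptake = (2.5680 - 0.7010) / 2.5680 * 100
Result: 72.7025 %


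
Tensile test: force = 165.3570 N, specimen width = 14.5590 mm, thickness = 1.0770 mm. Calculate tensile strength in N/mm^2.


Formula: TS = force / (width * thickness)
Substituting: TS = 165.3570 / (14.5590 * 1.0770)
Result: 10.5457 N/mm^2


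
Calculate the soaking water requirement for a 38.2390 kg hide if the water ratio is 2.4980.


Formula: Water = hide_weight * ratio
Substituting: Water = 38.2390 * 2.4980
Result: 95.5210 kg


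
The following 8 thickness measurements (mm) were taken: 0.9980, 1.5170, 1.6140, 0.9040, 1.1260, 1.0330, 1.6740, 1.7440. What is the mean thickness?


Formula: Average = sum / n
Substituting: Average = 10.6100 / 8
Result: 1.3262 mm


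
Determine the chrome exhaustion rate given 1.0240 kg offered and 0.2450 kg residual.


Formula: Uptake = (offered - residual) / offered * 100
Substituting: Uptake = (1.0240 - 0.2450) / 1.0240 * 100
Result: 76.0742 %


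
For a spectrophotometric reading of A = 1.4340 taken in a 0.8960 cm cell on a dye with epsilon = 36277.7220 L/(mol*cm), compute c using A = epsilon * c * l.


Formula: c = A / (epsilon * l)
Substituting: c = 1.4340 / (36277.7220 * 0.8960)
Result: 4.4117e-05 mol/L


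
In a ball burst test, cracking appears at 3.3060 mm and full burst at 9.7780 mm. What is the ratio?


Formula: Ratio = crack / burst
Substituting: Ratio = 3.3060 / 9.7780
Result: 0.3381


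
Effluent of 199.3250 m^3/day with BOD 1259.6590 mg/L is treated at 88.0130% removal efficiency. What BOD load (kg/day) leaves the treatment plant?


Load_in = volume * conc / 1000 = 199.3250 * 1259.6590 / 1000 = 251.0815 kg/day
Removed = Load_in * eff / 100 = 251.0815 * 88.0130 / 100 = 220.9844 kg/day
Load_out = Load_in - Removed = 251.0815 - 220.9844 = 30.0971 kg/day


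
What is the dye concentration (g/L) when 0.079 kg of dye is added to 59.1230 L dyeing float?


Formula: Conc = dye_mass(kg) / volume(L) * 1000
Substituting: Conc = 0.079 / 59.1230 * 1000
Result: 1.3362 g/L


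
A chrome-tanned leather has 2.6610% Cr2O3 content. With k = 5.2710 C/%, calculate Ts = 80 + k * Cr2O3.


Formula: Ts = 80 + k * Cr2O3
Substituting: Ts = 80 + 5.2710 * 2.6610
Result: 94.0261 C


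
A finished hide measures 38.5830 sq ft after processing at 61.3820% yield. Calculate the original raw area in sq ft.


Formula: raw = finished * 100 / yield
Substituting: raw = 38.5830 * 100 / 61.3820
Result: 62.8572 sq ft


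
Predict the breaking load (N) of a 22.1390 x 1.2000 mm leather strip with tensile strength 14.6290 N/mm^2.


Formula: F = TS * w * t
Substituting: F = 14.6290 * 22.1390 * 1.2000
Result: 388.6457 N


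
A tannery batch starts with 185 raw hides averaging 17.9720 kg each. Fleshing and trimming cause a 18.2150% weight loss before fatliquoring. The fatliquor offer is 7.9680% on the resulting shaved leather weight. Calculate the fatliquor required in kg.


Total_raw = N * avg_wt = 185 * 17.9720 = 3324.8200 kg
Substrate = Total_raw * (1 - loss/100) = 3324.8200 * (1 - 18.2150/100) = 2719.2040 kg
Fat = Substrate * pct / 100 = 2719.2040 * 7.9680 / 100 = 216.6662 kg


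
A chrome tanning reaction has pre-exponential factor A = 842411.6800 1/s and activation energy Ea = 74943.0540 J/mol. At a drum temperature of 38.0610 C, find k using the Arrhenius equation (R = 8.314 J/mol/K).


T_K = T_C + 273.15 = 38.0610 + 273.15 = 311.2110 K
exponent = -Ea / (R * T_K) = -74943.0540 / (8.314 * 311.2110) = -28.9645
k = A * exp(exponent) = 842411.6800 * exp(-28.9645) = 2.2202e-07 1/s


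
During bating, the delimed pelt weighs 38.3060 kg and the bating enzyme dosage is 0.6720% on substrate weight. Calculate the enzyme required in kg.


Formula: Enzyme = substrate * pct / 100
Substituting: Enzyme = 38.3060 * 0.6720 / 100
Result: 0.2574 kg


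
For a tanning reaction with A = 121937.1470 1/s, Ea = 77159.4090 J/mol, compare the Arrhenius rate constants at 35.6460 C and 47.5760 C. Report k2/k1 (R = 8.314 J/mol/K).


T1 = 35.6460 + 273.15 = 308.7960 K; T2 = 47.5760 + 273.15 = 320.7260 K
k1 = A * exp(-Ea/(R*T1)) = 121937.1470 * exp(-77159.4090/(8.314*308.7960)) = 1.0807e-08 1/s
k2 = A * exp(-Ea/(R*T2)) = 121937.1470 * exp(-77159.4090/(8.314*320.7260)) = 3.3053e-08 1/s
k2/k1 = 3.3053e-08 / 1.0807e-08 = 3.0585


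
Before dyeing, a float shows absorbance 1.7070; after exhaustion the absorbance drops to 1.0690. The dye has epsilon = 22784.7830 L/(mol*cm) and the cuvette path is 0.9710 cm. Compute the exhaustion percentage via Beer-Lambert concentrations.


c_initial = A_i / (epsilon * l) = 1.7070 / (22784.7830 * 0.9710) = 7.7156e-05 mol/L
c_final = A_f / (epsilon * l) = 1.0690 / (22784.7830 * 0.9710) = 4.8319e-05 mol/L
Exhaustion = (c_initial - c_final) / c_initial * 100 = (7.7156e-05 - 4.8319e-05) / 7.7156e-05 * 100 = 37.3755 %


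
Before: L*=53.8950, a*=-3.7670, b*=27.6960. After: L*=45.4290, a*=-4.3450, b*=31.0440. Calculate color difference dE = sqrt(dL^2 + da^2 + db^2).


dL = -8.4660, da = -0.5780, db = 3.3480
dE = sqrt((-8.4660)^2 + (-0.5780)^2 + 3.3480^2) = 9.1223


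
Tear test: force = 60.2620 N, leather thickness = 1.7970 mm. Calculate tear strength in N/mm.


Formula: Tear strength = force / thickness
Substituting: Tear strength = 60.2620 / 1.7970
Result: 33.5348 N/mm


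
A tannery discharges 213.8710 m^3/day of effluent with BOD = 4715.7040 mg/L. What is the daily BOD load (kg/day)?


Formula: BOD_load = volume * conc / 1000
Substituting: BOD_load = 213.8710 * 4715.7040 / 1000
Result: 1008.5523 kg/day


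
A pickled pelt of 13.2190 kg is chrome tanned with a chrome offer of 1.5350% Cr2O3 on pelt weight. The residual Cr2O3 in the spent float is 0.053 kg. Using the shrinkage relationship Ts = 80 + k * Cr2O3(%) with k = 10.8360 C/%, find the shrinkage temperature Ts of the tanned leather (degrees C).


Offered = pelt * offer_pct / 100 = 13.2190 * 1.5350 / 100 = 0.2029 kg
Uptake = offered - residual = 0.2029 - 0.053 = 0.1499 kg
Cr2O3% on pelt = uptake / pelt * 100 = 0.1499 / 13.2190 * 100 = 1.1341 %
Ts = 80 + k * Cr2O3% = 80 + 10.8360 * 1.1341 = 92.2887 C


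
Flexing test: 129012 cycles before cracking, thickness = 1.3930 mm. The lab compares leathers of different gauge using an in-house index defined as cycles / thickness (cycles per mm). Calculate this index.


Formula: Index = cycles / thickness
Substituting: Index = 129012 / 1.3930
Result: 92614.5011 cycles/mm


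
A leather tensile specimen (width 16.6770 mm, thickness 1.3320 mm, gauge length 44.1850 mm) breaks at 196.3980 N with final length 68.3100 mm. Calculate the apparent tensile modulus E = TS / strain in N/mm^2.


TS = F / (w * t) = 196.3980 / (16.6770 * 1.3320) = 8.8413 N/mm^2
strain = (Lf - L0) / L0 = (68.3100 - 44.1850) / 44.1850 = 0.5460
E = TS / strain = 8.8413 / 0.5460 = 16.1928 N/mm^2


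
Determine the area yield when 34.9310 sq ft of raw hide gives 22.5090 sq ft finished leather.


Formula: Yield = finished / raw * 100
Substituting: Yield = 22.5090 / 34.9310 * 100
Result: 64.4385 %


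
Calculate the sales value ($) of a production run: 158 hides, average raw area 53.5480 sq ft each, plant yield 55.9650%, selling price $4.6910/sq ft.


Raw_total = N * avg_area = 158 * 53.5480 = 8460.5840 sq ft
Finished = Raw_total * yield / 100 = 8460.5840 * 55.9650 / 100 = 4734.9658 sq ft
Value = Finished * price = 4734.9658 * 4.6910 = 22211.7247 $


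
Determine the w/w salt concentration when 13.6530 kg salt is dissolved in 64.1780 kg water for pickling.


Formula: Conc = salt / (water + salt) * 100
Substituting: Conc = 13.6530 / (64.1780 + 13.6530) * 100
Result: 17.5419 %


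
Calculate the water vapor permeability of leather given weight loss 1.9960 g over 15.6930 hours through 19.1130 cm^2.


Formula: WVP = loss / (area * time)
Substituting: WVP = 1.9960 / (19.1130 * 15.6930)
Result: 0.00665466 g/(cm^2*hr)


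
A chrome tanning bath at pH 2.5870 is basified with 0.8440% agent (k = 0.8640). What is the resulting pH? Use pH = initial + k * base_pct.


Formula: pH_final = pH_initial + k * base_pct
Substituting: pH_final = 2.5870 + 0.8640 * 0.8440
Result: 3.3162


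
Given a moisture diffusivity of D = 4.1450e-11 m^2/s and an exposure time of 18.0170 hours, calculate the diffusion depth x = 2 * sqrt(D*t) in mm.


t = 18.0170 hr * 3600 = 64861.2000 s
D * t = 4.1450e-11 * 64861.2000 = 2.6885e-06
x = 2 * sqrt(D*t) = 2 * sqrt(2.6885e-06) = 0.00327933 m = 3.2793 mm


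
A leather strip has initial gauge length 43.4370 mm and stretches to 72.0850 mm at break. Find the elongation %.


Formula: Elongation = (Lf - L0) / L0 * 100
Substituting: Elongation = (72.0850 - 43.4370) / 43.4370 * 100
Result: 65.9530 %


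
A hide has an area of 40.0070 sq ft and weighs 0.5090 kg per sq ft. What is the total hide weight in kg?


Formula: Weight = area * weight_per_sqft
Substituting: Weight = 40.0070 * 0.5090
Result: 20.3636 kg


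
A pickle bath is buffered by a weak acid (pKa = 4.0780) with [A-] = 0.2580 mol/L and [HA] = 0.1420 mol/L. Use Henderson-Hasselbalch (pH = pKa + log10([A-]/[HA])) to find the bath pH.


ratio = [A-] / [HA] = 0.2580 / 0.1420 = 1.8169
log10(ratio) = 0.2593
pH = pKa + log10(ratio) = 4.0780 + 0.2593 = 4.3373


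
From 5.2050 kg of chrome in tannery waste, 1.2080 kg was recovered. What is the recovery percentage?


Formula: Recovery = recovered / input * 100
Substituting: Recovery = 1.2080 / 5.2050 * 100
Result: 23.2085 %


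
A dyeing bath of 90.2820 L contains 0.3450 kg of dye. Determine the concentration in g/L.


Formula: Conc = dye_mass(kg) / volume(L) * 1000
Substituting: Conc = 0.3450 / 90.2820 * 1000
Result: 3.8214 g/L


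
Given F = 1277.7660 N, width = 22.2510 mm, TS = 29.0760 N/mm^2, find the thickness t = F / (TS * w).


Formula: t = F / (TS * w)
Substituting: t = 1277.7660 / (29.0760 * 22.2510)
Result: 1.9750 mm


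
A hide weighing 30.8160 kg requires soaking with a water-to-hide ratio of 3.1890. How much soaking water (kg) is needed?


Formula: Water = hide_weight * ratio
Substituting: Water = 30.8160 * 3.1890
Result: 98.2722 kg


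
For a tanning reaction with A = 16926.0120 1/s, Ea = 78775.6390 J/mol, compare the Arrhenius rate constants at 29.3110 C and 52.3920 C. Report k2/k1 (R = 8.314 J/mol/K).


T1 = 29.3110 + 273.15 = 302.4610 K; T2 = 52.3920 + 273.15 = 325.5420 K
k1 = A * exp(-Ea/(R*T1)) = 16926.0120 * exp(-78775.6390/(8.314*302.4610)) = 4.2035e-10 1/s
k2 = A * exp(-Ea/(R*T2)) = 16926.0120 * exp(-78775.6390/(8.314*325.5420)) = 3.8744e-09 1/s
k2/k1 = 3.8744e-09 / 4.2035e-10 = 9.2171


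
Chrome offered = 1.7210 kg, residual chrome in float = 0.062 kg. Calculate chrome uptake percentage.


Formula: Uptake = (offered - residual) / offered * 100
Substituting: Uptake = (1.7210 - 0.062) / 1.7210 * 100
Result: 96.3974 %


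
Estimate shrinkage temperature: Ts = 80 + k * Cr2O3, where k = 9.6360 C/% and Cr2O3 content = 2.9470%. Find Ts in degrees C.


Formula: Ts = 80 + k * Cr2O3
Substituting: Ts = 80 + 9.6360 * 2.9470
Result: 108.3973 C


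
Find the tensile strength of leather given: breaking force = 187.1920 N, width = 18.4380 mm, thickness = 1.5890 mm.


Formula: TS = force / (width * thickness)
Substituting: TS = 187.1920 / (18.4380 * 1.5890)
Result: 6.3892 N/mm^2


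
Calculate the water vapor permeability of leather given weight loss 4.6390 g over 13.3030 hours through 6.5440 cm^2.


Formula: WVP = loss / (area * time)
Substituting: WVP = 4.6390 / (6.5440 * 13.3030)
Result: 0.0532883 g/(cm^2*hr)


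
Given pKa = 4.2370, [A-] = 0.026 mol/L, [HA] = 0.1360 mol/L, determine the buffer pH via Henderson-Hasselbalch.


ratio = [A-] / [HA] = 0.026 / 0.1360 = 0.1912
log10(ratio) = -0.7186
pH = pKa + log10(ratio) = 4.2370 - 0.7186 = 3.5184


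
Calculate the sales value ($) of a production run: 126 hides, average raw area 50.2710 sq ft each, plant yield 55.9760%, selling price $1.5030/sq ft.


Raw_total = N * avg_area = 126 * 50.2710 = 6334.1460 sq ft
Finished = Raw_total * yield / 100 = 6334.1460 * 55.9760 / 100 = 3545.6016 sq ft
Value = Finished * price = 3545.6016 * 1.5030 = 5329.0392 $


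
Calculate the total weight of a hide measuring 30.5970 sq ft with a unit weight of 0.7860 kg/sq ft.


Formula: Weight = area * weight_per_sqft
Substituting: Weight = 30.5970 * 0.7860
Result: 24.0492 kg


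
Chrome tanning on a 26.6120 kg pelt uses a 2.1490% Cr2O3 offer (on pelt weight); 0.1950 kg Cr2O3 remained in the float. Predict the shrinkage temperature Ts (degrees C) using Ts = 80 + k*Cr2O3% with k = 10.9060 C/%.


Offered = pelt * offer_pct / 100 = 26.6120 * 2.1490 / 100 = 0.5719 kg
Uptake = offered - residual = 0.5719 - 0.1950 = 0.3769 kg
Cr2O3% on pelt = uptake / pelt * 100 = 0.3769 / 26.6120 * 100 = 1.4162 %
Ts = 80 + k * Cr2O3% = 80 + 10.9060 * 1.4162 = 95.4456 C


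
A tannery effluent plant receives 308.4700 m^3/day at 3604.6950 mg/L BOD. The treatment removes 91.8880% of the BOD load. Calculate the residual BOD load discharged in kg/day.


Load_in = volume * conc / 1000 = 308.4700 * 3604.6950 / 1000 = 1111.9403 kg/day
Removed = Load_in * eff / 100 = 1111.9403 * 91.8880 / 100 = 1021.7397 kg/day
Load_out = Load_in - Removed = 1111.9403 - 1021.7397 = 90.2006 kg/day


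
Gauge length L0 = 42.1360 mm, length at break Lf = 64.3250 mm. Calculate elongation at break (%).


Formula: Elongation = (Lf - L0) / L0 * 100
Substituting: Elongation = (64.3250 - 42.1360) / 42.1360 * 100
Result: 52.6604 %


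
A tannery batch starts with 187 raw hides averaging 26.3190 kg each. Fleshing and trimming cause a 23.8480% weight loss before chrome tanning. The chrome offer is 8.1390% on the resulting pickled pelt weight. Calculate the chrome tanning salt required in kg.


Total_raw = N * avg_wt = 187 * 26.3190 = 4921.6530 kg
Substrate = Total_raw * (1 - loss/100) = 4921.6530 * (1 - 23.8480/100) = 3747.9372 kg
Chrome = Substrate * pct / 100 = 3747.9372 * 8.1390 / 100 = 305.0446 kg


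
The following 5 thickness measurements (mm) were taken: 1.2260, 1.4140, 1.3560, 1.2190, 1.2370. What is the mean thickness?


Formula: Average = sum / n
Substituting: Average = 6.4520 / 5
Result: 1.2904 mm


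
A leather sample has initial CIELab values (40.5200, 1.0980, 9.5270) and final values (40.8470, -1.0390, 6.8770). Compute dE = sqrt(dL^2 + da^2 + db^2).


dL = 0.3270, da = -2.1370, db = -2.6500
dE = sqrt(0.3270^2 + (-2.1370)^2 + (-2.6500)^2) = 3.4200


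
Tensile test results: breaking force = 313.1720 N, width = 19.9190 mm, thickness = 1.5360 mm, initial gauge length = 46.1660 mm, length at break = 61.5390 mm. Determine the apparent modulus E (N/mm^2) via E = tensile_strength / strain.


TS = F / (w * t) = 313.1720 / (19.9190 * 1.5360) = 10.2359 N/mm^2
strain = (Lf - L0) / L0 = (61.5390 - 46.1660) / 46.1660 = 0.3330
E = TS / strain = 10.2359 / 0.3330 = 30.7389 N/mm^2


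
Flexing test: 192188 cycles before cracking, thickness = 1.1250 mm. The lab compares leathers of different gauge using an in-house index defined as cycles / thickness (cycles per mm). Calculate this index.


Formula: Index = cycles / thickness
Substituting: Index = 192188 / 1.1250
Result: 170833.7778 cycles/mm


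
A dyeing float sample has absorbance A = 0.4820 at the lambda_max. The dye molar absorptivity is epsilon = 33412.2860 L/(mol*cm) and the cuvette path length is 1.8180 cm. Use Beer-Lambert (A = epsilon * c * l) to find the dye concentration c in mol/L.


Formula: c = A / (epsilon * l)
Substituting: c = 0.4820 / (33412.2860 * 1.8180)
Result: 7.9350e-06 mol/L


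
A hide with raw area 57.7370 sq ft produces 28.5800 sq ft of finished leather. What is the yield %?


Formula: Yield = finished / raw * 100
Substituting: Yield = 28.5800 / 57.7370 * 100
Result: 49.5003 %


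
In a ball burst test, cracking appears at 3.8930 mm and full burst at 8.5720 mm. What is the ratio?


Formula: Ratio = crack / burst
Substituting: Ratio = 3.8930 / 8.5720
Result: 0.4542


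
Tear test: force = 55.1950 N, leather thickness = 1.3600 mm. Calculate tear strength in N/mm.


Formula: Tear strength = force / thickness
Substituting: Tear strength = 55.1950 / 1.3600
Result: 40.5846 N/mm


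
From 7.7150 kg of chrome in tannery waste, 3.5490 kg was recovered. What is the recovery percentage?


Formula: Recovery = recovered / input * 100
Substituting: Recovery = 3.5490 / 7.7150 * 100
Result: 46.0013 %


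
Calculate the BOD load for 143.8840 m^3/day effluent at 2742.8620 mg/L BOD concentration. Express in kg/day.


Formula: BOD_load = volume * conc / 1000
Substituting: BOD_load = 143.8840 * 2742.8620 / 1000
Result: 394.6540 kg/day


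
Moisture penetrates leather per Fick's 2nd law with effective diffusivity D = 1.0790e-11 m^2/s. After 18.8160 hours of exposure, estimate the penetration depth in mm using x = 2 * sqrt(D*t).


t = 18.8160 hr * 3600 = 67737.6000 s
D * t = 1.0790e-11 * 67737.6000 = 7.3089e-07
x = 2 * sqrt(D*t) = 2 * sqrt(7.3089e-07) = 0.00170984 m = 1.7098 mm


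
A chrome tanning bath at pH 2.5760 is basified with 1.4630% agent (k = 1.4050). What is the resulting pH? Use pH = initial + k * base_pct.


Formula: pH_final = pH_initial + k * base_pct
Substituting: pH_final = 2.5760 + 1.4050 * 1.4630
Result: 4.6315


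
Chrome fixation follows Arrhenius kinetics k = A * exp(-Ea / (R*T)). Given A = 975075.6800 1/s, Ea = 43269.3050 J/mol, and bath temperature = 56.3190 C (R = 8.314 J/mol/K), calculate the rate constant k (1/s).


T_K = T_C + 273.15 = 56.3190 + 273.15 = 329.4690 K
exponent = -Ea / (R * T_K) = -43269.3050 / (8.314 * 329.4690) = -15.7963
k = A * exp(exponent) = 975075.6800 * exp(-15.7963) = 0.1345 1/s


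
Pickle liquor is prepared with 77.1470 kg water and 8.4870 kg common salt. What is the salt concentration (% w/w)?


Formula: Conc = salt / (water + salt) * 100
Substituting: Conc = 8.4870 / (77.1470 + 8.4870) * 100
Result: 9.9108 %


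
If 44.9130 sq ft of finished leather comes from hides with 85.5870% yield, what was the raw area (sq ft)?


Formula: raw = finished * 100 / yield
Substituting: raw = 44.9130 * 100 / 85.5870
Result: 52.4764 sq ft


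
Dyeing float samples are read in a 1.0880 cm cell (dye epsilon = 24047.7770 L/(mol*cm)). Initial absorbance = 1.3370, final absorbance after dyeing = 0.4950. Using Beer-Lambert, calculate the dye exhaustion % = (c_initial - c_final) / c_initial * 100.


c_initial = A_i / (epsilon * l) = 1.3370 / (24047.7770 * 1.0880) = 5.1101e-05 mol/L
c_final = A_f / (epsilon * l) = 0.4950 / (24047.7770 * 1.0880) = 1.8919e-05 mol/L
Exhaustion = (c_initial - c_final) / c_initial * 100 = (5.1101e-05 - 1.8919e-05) / 5.1101e-05 * 100 = 62.9768 %


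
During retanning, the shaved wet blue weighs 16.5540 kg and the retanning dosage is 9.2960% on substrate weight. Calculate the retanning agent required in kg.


Formula: Retan = substrate * pct / 100
Substituting: Retan = 16.5540 * 9.2960 / 100
Result: 1.5389 kg


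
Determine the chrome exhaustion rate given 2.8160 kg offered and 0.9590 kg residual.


Formula: Uptake = (offered - residual) / offered * 100
Substituting: Uptake = (2.8160 - 0.9590) / 2.8160 * 100
Result: 65.9446 %


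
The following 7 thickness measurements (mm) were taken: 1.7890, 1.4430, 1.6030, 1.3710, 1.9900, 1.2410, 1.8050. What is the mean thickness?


Formula: Average = sum / n
Substituting: Average = 11.2420 / 7
Result: 1.6060 mm


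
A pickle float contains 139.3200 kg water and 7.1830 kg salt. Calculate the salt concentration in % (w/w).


Formula: Conc = salt / (water + salt) * 100
Substituting: Conc = 7.1830 / (139.3200 + 7.1830) * 100
Result: 4.9030 %


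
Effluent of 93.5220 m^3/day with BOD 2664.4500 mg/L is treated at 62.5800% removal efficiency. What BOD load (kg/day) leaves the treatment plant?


Load_in = volume * conc / 1000 = 93.5220 * 2664.4500 / 1000 = 249.1847 kg/day
Removed = Load_in * eff / 100 = 249.1847 * 62.5800 / 100 = 155.9398 kg/day
Load_out = Load_in - Removed = 249.1847 - 155.9398 = 93.2449 kg/day


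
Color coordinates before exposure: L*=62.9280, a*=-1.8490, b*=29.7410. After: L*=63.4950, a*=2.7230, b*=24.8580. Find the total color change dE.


dL = 0.5670, da = 4.5720, db = -4.8830
dE = sqrt(0.5670^2 + 4.5720^2 + (-4.8830)^2) = 6.7133


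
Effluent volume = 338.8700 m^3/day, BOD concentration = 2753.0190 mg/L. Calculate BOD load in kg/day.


Formula: BOD_load = volume * conc / 1000
Substituting: BOD_load = 338.8700 * 2753.0190 / 1000
Result: 932.9155 kg/day


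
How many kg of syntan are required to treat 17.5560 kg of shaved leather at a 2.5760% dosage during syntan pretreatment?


Formula: Syntan = substrate * pct / 100
Substituting: Syntan = 17.5560 * 2.5760 / 100
Result: 0.4522 kg


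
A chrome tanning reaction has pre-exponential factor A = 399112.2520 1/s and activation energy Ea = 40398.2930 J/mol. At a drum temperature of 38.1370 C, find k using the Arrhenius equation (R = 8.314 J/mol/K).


T_K = T_C + 273.15 = 38.1370 + 273.15 = 311.2870 K
exponent = -Ea / (R * T_K) = -40398.2930 / (8.314 * 311.2870) = -15.6096
k = A * exp(exponent) = 399112.2520 * exp(-15.6096) = 0.0663633 1/s


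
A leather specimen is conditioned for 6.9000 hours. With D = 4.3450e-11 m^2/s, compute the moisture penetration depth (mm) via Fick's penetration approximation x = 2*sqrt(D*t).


t = 6.9000 hr * 3600 = 24840.0000 s
D * t = 4.3450e-11 * 24840.0000 = 1.0793e-06
x = 2 * sqrt(D*t) = 2 * sqrt(1.0793e-06) = 0.00207779 m = 2.0778 mm


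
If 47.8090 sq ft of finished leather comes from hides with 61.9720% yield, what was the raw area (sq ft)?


Formula: raw = finished * 100 / yield
Substituting: raw = 47.8090 * 100 / 61.9720
Result: 77.1461 sq ft


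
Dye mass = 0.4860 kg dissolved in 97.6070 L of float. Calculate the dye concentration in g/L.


Formula: Conc = dye_mass(kg) / volume(L) * 1000
Substituting: Conc = 0.4860 / 97.6070 * 1000
Result: 4.9792 g/L


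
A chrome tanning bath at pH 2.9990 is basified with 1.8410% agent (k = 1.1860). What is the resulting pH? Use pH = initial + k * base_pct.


Formula: pH_final = pH_initial + k * base_pct
Substituting: pH_final = 2.9990 + 1.1860 * 1.8410
Result: 5.1824


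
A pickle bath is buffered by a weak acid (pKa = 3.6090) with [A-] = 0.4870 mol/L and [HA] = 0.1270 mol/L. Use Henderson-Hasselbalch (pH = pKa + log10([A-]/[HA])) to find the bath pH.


ratio = [A-] / [HA] = 0.4870 / 0.1270 = 3.8346
log10(ratio) = 0.5837
pH = pKa + log10(ratio) = 3.6090 + 0.5837 = 4.1927


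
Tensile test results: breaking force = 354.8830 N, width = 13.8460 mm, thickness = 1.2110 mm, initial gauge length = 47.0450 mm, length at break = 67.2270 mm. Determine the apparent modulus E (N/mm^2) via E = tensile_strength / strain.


TS = F / (w * t) = 354.8830 / (13.8460 * 1.2110) = 21.1649 N/mm^2
strain = (Lf - L0) / L0 = (67.2270 - 47.0450) / 47.0450 = 0.4290
E = TS / strain = 21.1649 / 0.4290 = 49.3362 N/mm^2


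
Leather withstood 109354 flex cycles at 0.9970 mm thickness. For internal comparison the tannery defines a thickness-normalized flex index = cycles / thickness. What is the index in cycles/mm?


Formula: Index = cycles / thickness
Substituting: Index = 109354 / 0.9970
Result: 109683.0491 cycles/mm


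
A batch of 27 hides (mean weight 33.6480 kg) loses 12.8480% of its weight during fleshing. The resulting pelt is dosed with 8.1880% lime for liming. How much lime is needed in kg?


Total_raw = N * avg_wt = 27 * 33.6480 = 908.4960 kg
Substrate = Total_raw * (1 - loss/100) = 908.4960 * (1 - 12.8480/100) = 791.7724 kg
Lime = Substrate * pct / 100 = 791.7724 * 8.1880 / 100 = 64.8303 kg


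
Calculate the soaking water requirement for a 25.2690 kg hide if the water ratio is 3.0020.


Formula: Water = hide_weight * ratio
Substituting: Water = 25.2690 * 3.0020
Result: 75.8575 kg


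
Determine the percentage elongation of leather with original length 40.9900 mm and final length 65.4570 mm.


Formula: Elongation = (Lf - L0) / L0 * 100
Substituting: Elongation = (65.4570 - 40.9900) / 40.9900 * 100
Result: 59.6902 %


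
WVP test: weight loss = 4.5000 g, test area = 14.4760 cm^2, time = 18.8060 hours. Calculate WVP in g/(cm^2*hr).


Formula: WVP = loss / (area * time)
Substituting: WVP = 4.5000 / (14.4760 * 18.8060)
Result: 0.0165298 g/(cm^2*hr)


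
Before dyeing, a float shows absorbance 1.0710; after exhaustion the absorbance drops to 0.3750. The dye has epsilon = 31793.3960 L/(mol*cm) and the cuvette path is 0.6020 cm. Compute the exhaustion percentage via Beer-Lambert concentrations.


c_initial = A_i / (epsilon * l) = 1.0710 / (31793.3960 * 0.6020) = 5.5957e-05 mol/L
c_final = A_f / (epsilon * l) = 0.3750 / (31793.3960 * 0.6020) = 1.9593e-05 mol/L
Exhaustion = (c_initial - c_final) / c_initial * 100 = (5.5957e-05 - 1.9593e-05) / 5.5957e-05 * 100 = 64.9860 %


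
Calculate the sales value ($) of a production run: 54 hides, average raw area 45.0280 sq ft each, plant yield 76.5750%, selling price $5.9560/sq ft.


Raw_total = N * avg_area = 54 * 45.0280 = 2431.5120 sq ft
Finished = Raw_total * yield / 100 = 2431.5120 * 76.5750 / 100 = 1861.9303 sq ft
Value = Finished * price = 1861.9303 * 5.9560 = 11089.6570 $


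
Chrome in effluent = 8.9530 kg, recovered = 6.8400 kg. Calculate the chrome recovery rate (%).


Formula: Recovery = recovered / input * 100
Substituting: Recovery = 6.8400 / 8.9530 * 100
Result: 76.3990 %


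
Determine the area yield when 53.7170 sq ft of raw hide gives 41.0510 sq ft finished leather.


Formula: Yield = finished / raw * 100
Substituting: Yield = 41.0510 / 53.7170 * 100
Result: 76.4209 %


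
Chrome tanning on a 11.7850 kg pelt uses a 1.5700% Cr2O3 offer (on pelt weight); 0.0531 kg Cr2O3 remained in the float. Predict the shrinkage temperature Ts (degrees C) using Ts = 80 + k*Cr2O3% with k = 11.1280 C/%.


Offered = pelt * offer_pct / 100 = 11.7850 * 1.5700 / 100 = 0.1850 kg
Uptake = offered - residual = 0.1850 - 0.0531 = 0.1319 kg
Cr2O3% on pelt = uptake / pelt * 100 = 0.1319 / 11.7850 * 100 = 1.1194 %
Ts = 80 + k * Cr2O3% = 80 + 11.1280 * 1.1194 = 92.4570 C


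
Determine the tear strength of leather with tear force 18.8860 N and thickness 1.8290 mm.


Formula: Tear strength = force / thickness
Substituting: Tear strength = 18.8860 / 1.8290
Result: 10.3259 N/mm


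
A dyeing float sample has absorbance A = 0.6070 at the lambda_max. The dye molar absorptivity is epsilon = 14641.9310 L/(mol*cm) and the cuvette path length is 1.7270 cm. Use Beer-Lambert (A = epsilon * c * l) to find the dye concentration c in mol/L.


Formula: c = A / (epsilon * l)
Substituting: c = 0.6070 / (14641.9310 * 1.7270)
Result: 2.4005e-05 mol/L


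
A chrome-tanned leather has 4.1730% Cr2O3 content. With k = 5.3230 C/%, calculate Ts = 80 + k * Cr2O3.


Formula: Ts = 80 + k * Cr2O3
Substituting: Ts = 80 + 5.3230 * 4.1730
Result: 102.2129 C


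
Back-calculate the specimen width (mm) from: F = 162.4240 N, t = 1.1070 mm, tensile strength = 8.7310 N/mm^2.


Formula: w = F / (TS * t)
Substituting: w = 162.4240 / (8.7310 * 1.1070)
Result: 16.8050 mm


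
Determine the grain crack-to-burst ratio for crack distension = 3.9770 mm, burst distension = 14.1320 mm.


Formula: Ratio = crack / burst
Substituting: Ratio = 3.9770 / 14.1320
Result: 0.2814


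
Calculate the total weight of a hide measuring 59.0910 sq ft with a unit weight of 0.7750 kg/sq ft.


Formula: Weight = area * weight_per_sqft
Substituting: Weight = 59.0910 * 0.7750
Result: 45.7955 kg


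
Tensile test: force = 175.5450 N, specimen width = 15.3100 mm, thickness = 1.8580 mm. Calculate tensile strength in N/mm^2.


Formula: TS = force / (width * thickness)
Substituting: TS = 175.5450 / (15.3100 * 1.8580)
Result: 6.1712 N/mm^2


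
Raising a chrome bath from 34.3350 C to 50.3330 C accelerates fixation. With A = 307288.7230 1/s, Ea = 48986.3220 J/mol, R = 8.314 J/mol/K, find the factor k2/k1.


T1 = 34.3350 + 273.15 = 307.4850 K; T2 = 50.3330 + 273.15 = 323.4830 K
k1 = A * exp(-Ea/(R*T1)) = 307288.7230 * exp(-48986.3220/(8.314*307.4850)) = 0.00146418 1/s
k2 = A * exp(-Ea/(R*T2)) = 307288.7230 * exp(-48986.3220/(8.314*323.4830)) = 0.00377712 1/s
k2/k1 = 0.00377712 / 0.00146418 = 2.5797


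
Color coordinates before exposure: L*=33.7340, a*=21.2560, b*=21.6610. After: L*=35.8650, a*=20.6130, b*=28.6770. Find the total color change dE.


dL = 2.1310, da = -0.6430, db = 7.0160
dE = sqrt(2.1310^2 + (-0.6430)^2 + 7.0160^2) = 7.3606


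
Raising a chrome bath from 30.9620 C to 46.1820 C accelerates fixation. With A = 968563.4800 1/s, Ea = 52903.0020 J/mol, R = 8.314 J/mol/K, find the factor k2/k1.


T1 = 30.9620 + 273.15 = 304.1120 K; T2 = 46.1820 + 273.15 = 319.3320 K
k1 = A * exp(-Ea/(R*T1)) = 968563.4800 * exp(-52903.0020/(8.314*304.1120)) = 7.9272e-04 1/s
k2 = A * exp(-Ea/(R*T2)) = 968563.4800 * exp(-52903.0020/(8.314*319.3320)) = 0.00214893 1/s
k2/k1 = 0.00214893 / 7.9272e-04 = 2.7108


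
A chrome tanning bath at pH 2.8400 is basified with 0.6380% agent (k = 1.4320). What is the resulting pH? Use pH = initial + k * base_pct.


Formula: pH_final = pH_initial + k * base_pct
Substituting: pH_final = 2.8400 + 1.4320 * 0.6380
Result: 3.7536


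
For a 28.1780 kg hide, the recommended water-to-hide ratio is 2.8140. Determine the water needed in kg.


Formula: Water = hide_weight * ratio
Substituting: Water = 28.1780 * 2.8140
Result: 79.2929 kg


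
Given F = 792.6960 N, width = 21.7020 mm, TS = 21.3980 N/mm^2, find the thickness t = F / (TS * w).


Formula: t = F / (TS * w)
Substituting: t = 792.6960 / (21.3980 * 21.7020)
Result: 1.7070 mm


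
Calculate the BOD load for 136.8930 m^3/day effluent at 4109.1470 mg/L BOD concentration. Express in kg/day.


Formula: BOD_load = volume * conc / 1000
Substituting: BOD_load = 136.8930 * 4109.1470 / 1000
Result: 562.5135 kg/day


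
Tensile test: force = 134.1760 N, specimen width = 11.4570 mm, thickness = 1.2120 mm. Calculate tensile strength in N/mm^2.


Formula: TS = force / (width * thickness)
Substituting: TS = 134.1760 / (11.4570 * 1.2120)
Result: 9.6628 N/mm^2


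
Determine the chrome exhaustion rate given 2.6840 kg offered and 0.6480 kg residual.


Formula: Uptake = (offered - residual) / offered * 100
Substituting: Uptake = (2.6840 - 0.6480) / 2.6840 * 100
Result: 75.8569 %


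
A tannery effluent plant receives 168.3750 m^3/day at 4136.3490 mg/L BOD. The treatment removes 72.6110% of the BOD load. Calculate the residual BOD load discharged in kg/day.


Load_in = volume * conc / 1000 = 168.3750 * 4136.3490 / 1000 = 696.4578 kg/day
Removed = Load_in * eff / 100 = 696.4578 * 72.6110 / 100 = 505.7049 kg/day
Load_out = Load_in - Removed = 696.4578 - 505.7049 = 190.7528 kg/day


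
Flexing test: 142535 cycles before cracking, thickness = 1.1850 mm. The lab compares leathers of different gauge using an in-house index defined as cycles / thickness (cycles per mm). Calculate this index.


Formula: Index = cycles / thickness
Substituting: Index = 142535 / 1.1850
Result: 120282.7004 cycles/mm


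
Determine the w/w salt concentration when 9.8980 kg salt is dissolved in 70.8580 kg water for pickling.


Formula: Conc = salt / (water + salt) * 100
Substituting: Conc = 9.8980 / (70.8580 + 9.8980) * 100
Result: 12.2567 %


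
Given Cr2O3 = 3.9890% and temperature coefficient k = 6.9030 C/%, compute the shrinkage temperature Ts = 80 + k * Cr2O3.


Formula: Ts = 80 + k * Cr2O3
Substituting: Ts = 80 + 6.9030 * 3.9890
Result: 107.5361 C


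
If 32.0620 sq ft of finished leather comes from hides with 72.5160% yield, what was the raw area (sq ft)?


Formula: raw = finished * 100 / yield
Substituting: raw = 32.0620 * 100 / 72.5160
Result: 44.2137 sq ft


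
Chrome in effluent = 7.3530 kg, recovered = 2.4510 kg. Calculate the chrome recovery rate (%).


Formula: Recovery = recovered / input * 100
Substituting: Recovery = 2.4510 / 7.3530 * 100
Result: 33.3333 %


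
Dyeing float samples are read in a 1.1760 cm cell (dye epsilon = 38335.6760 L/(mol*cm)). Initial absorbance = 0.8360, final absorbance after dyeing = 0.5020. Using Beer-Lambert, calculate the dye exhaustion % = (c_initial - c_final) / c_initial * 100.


c_initial = A_i / (epsilon * l) = 0.8360 / (38335.6760 * 1.1760) = 1.8544e-05 mol/L
c_final = A_f / (epsilon * l) = 0.5020 / (38335.6760 * 1.1760) = 1.1135e-05 mol/L
Exhaustion = (c_initial - c_final) / c_initial * 100 = (1.8544e-05 - 1.1135e-05) / 1.8544e-05 * 100 = 39.9522 %


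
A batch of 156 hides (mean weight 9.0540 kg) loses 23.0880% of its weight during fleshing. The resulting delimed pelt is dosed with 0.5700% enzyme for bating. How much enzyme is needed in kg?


Total_raw = N * avg_wt = 156 * 9.0540 = 1412.4240 kg
Substrate = Total_raw * (1 - loss/100) = 1412.4240 * (1 - 23.0880/100) = 1086.3235 kg
Enzyme = Substrate * pct / 100 = 1086.3235 * 0.5700 / 100 = 6.1920 kg


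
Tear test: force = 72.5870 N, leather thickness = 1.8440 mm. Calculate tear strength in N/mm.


Formula: Tear strength = force / thickness
Substituting: Tear strength = 72.5870 / 1.8440
Result: 39.3639 N/mm


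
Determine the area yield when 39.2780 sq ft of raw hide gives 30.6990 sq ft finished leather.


Formula: Yield = finished / raw * 100
Substituting: Yield = 30.6990 / 39.2780 * 100
Result: 78.1583 %


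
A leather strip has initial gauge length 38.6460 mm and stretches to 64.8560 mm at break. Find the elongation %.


Formula: Elongation = (Lf - L0) / L0 * 100
Substituting: Elongation = (64.8560 - 38.6460) / 38.6460 * 100
Result: 67.8207 %


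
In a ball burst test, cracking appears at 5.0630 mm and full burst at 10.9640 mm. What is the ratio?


Formula: Ratio = crack / burst
Substituting: Ratio = 5.0630 / 10.9640
Result: 0.4618


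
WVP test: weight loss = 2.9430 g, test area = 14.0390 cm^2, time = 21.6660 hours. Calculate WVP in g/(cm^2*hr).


Formula: WVP = loss / (area * time)
Substituting: WVP = 2.9430 / (14.0390 * 21.6660)
Result: 0.00967554 g/(cm^2*hr)


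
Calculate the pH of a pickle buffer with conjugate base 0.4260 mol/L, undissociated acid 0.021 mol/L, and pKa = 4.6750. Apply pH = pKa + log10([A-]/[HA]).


ratio = [A-] / [HA] = 0.4260 / 0.021 = 20.2857
log10(ratio) = 1.3072
pH = pKa + log10(ratio) = 4.6750 + 1.3072 = 5.9822


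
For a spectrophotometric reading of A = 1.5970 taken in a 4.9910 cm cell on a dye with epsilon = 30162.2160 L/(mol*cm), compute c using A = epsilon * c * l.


Formula: c = A / (epsilon * l)
Substituting: c = 1.5970 / (30162.2160 * 4.9910)
Result: 1.0609e-05 mol/L


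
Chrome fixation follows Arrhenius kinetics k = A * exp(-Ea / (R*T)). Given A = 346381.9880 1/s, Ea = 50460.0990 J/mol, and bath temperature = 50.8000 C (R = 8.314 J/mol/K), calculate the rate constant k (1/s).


T_K = T_C + 273.15 = 50.8000 + 273.15 = 323.9500 K
exponent = -Ea / (R * T_K) = -50460.0990 / (8.314 * 323.9500) = -18.7353
k = A * exp(exponent) = 346381.9880 * exp(-18.7353) = 0.00252888 1/s


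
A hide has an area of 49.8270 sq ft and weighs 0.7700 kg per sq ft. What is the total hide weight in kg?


Formula: Weight = area * weight_per_sqft
Substituting: Weight = 49.8270 * 0.7700
Result: 38.3668 kg


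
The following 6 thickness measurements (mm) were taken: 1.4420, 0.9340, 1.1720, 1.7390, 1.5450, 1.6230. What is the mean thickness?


Formula: Average = sum / n
Substituting: Average = 8.4550 / 6
Result: 1.4092 mm


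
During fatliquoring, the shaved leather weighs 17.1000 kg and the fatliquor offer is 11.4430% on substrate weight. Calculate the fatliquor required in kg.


Formula: Fat = substrate * pct / 100
Substituting: Fat = 17.1000 * 11.4430 / 100
Result: 1.9568 kg


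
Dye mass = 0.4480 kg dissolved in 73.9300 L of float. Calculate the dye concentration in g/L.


Formula: Conc = dye_mass(kg) / volume(L) * 1000
Substituting: Conc = 0.4480 / 73.9300 * 1000
Result: 6.0598 g/L


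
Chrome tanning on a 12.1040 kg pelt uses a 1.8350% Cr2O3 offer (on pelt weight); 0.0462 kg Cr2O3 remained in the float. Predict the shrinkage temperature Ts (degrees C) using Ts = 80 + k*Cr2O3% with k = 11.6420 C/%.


Offered = pelt * offer_pct / 100 = 12.1040 * 1.8350 / 100 = 0.2221 kg
Uptake = offered - residual = 0.2221 - 0.0462 = 0.1759 kg
Cr2O3% on pelt = uptake / pelt * 100 = 0.1759 / 12.1040 * 100 = 1.4533 %
Ts = 80 + k * Cr2O3% = 80 + 11.6420 * 1.4533 = 96.9194 C


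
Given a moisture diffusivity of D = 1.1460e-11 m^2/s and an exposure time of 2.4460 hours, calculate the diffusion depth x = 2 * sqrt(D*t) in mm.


t = 2.4460 hr * 3600 = 8805.6000 s
D * t = 1.1460e-11 * 8805.6000 = 1.0091e-07
x = 2 * sqrt(D*t) = 2 * sqrt(1.0091e-07) = 6.3533e-04 m = 0.6353 mm


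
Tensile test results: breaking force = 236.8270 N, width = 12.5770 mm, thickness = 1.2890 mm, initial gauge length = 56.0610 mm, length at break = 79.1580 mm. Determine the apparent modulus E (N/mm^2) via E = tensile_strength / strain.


TS = F / (w * t) = 236.8270 / (12.5770 * 1.2890) = 14.6084 N/mm^2
strain = (Lf - L0) / L0 = (79.1580 - 56.0610) / 56.0610 = 0.4120
E = TS / strain = 14.6084 / 0.4120 = 35.4574 N/mm^2


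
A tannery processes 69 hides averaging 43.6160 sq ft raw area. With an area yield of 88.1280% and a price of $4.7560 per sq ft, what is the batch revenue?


Raw_total = N * avg_area = 69 * 43.6160 = 3009.5040 sq ft
Finished = Raw_total * yield / 100 = 3009.5040 * 88.1280 / 100 = 2652.2157 sq ft
Value = Finished * price = 2652.2157 * 4.7560 = 12613.9378 $


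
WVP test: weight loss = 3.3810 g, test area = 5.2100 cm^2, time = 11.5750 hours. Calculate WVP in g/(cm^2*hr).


Formula: WVP = loss / (area * time)
Substituting: WVP = 3.3810 / (5.2100 * 11.5750)
Result: 0.0560643 g/(cm^2*hr)


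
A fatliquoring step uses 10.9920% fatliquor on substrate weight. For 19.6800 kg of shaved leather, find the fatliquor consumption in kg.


Formula: Fat = substrate * pct / 100
Substituting: Fat = 19.6800 * 10.9920 / 100
Result: 2.1632 kg


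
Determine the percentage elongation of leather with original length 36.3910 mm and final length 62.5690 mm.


Formula: Elongation = (Lf - L0) / L0 * 100
Substituting: Elongation = (62.5690 - 36.3910) / 36.3910 * 100
Result: 71.9354 %


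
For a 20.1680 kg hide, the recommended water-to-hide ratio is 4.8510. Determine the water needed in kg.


Formula: Water = hide_weight * ratio
Substituting: Water = 20.1680 * 4.8510
Result: 97.8350 kg


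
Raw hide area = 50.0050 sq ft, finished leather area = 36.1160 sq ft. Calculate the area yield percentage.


Formula: Yield = finished / raw * 100
Substituting: Yield = 36.1160 / 50.0050 * 100
Result: 72.2248 %
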